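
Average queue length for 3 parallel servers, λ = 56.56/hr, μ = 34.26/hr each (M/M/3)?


a = λ/μ = 1.6509; ρ = a/3 = 0.5503
P₀ = 0.176017
Lq = P₀·a^c·ρ / (c!·(1−ρ)²) = 0.176017·4.49952·0.5503/(6·0.20223)
= 0.35919

Final: 0.35919


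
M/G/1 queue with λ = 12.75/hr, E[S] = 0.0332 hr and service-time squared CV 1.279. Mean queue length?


ρ = λ·E[S] = 12.75·0.0332 = 0.4233
Lq = ρ²(1+C_s²)/(2(1−ρ)) = 0.1792·(1+1.279)/(2·0.5767)
= 0.1792·2.2790/1.1534 = 0.35405

Final: 0.35405


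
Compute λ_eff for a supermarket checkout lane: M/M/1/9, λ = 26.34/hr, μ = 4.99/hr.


ρ = 5.2786; P_K = (1−ρ)ρ^9/(1−ρ^10) = 0.810554
λ_eff = λ(1 − P_K) = 26.34·(1 − 0.810554) = 26.34·0.189446 = 4.9900 /hr

Final: 4.9900 /hr


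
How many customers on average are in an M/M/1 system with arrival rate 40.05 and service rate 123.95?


ρ = λ/μ = 40.05/123.95 = 0.3231
L = ρ/(1−ρ) = 0.3231/(1 − 0.3231) = 0.3231/0.6769 = 0.4774

Final: 0.4774


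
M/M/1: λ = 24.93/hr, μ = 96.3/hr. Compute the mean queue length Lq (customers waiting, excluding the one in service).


ρ = 24.93/96.3 = 0.2589
Lq = ρ²/(1−ρ) = 0.06702/0.7411 = 0.09043

Final: 0.09043


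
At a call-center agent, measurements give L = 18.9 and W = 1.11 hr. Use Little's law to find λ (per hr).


λ = L/W = 18.9/1.11 = 17.0270 /hr

Final: 17.0270 /hr


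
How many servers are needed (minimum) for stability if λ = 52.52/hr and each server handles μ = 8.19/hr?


Stability requires cμ > λ ⇔ c > λ/μ.
λ/μ = 52.52/8.19 = 6.4127
Minimum integer c = ⌊6.4127⌋ + 1 = 7
Check: 7·8.19 = 57.33 > 52.52, while 6·8.19 = 49.14 ≤ 52.52

Final: 7 servers


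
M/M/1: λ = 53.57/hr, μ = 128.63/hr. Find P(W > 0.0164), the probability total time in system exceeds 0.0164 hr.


W ~ Exponential(μ−λ) for M/M/1.
μ − λ = 128.63 − 53.57 = 75.0600
P(W > t) = e^{−(μ−λ)t} = e^{−1.2310} = 0.292005

Final: 0.292005


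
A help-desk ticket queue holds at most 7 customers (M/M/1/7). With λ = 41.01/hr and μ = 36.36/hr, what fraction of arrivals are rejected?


ρ = λ/μ = 41.01/36.36 = 1.1279
P_K = (1−ρ)ρ^K/(1−ρ^(K+1)) = (-0.1279·2.321995)/(1 − 2.618950)
= -0.296955/-1.618950 = 0.183424

Final: 0.183424


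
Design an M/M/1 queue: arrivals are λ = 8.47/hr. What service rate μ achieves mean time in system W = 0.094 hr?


W = 1/(μ−λ) ⇒ μ − λ = 1/W = 1/0.094 = 10.6383
μ = λ + 1/W = 8.47 + 10.6383 = 19.1083 per hr

Final: 19.1083 /hr


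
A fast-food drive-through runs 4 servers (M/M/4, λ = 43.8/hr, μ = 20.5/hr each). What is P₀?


a = λ/μ = 43.8/20.5 = 2.1366; ρ = a/c = 0.5341
Σ_{k=0}^{3} a^k/k! (terms k=0..3) = 1.00000 + 2.13659 + 2.28250 + 1.62558 = 7.04467
Tail: a^4/(4!(1−ρ)) = 20.83920/(24·0.4659) = 1.86389
P₀ = 1/(7.04467 + 1.86389) = 1/8.90856 = 0.112252

Final: 0.112252


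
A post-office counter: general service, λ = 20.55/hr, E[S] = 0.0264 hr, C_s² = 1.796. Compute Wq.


ρ = λ·E[S] = 20.55·0.0264 = 0.5425
E[S²] = E[S]²(1+C_s²) = 0.0264²·(1+1.796) = 0.001949
Wq = λ·E[S²]/(2(1−ρ)) = 20.55·0.001949/(2·0.4575) = 0.04377 hr

Final: 0.04377 hr


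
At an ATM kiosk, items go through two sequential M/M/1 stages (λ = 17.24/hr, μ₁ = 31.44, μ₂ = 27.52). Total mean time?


Each node sees arrival rate λ = 17.24/hr (tandem ⇒ throughput preserved).
W₁ = 1/(μ₁−λ) = 1/(31.44−17.24) = 0.07042 hr
W₂ = 1/(μ₂−λ) = 1/(27.52−17.24) = 0.09728 hr
W_total = W₁ + W₂ = 0.07042 + 0.09728 = 0.16770 hr

Final: 0.16770 hr


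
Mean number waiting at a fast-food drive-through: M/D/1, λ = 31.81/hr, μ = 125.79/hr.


ρ = 31.81/125.79 = 0.2529
M/D/1: Lq = ρ²/(2(1−ρ)) = 0.06395/(2·0.7471) = 0.04280

Final: 0.04280


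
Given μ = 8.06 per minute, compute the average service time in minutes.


Mean service time = 1/μ = 1/8.06 minute = 0.12407 minute
In minutes: 0.12407 × 1 = 0.1241 min

Final: 0.1241 min


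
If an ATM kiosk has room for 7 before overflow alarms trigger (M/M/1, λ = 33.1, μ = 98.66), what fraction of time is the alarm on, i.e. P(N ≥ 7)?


ρ = 33.1/98.66 = 0.3355
P(N ≥ n) = ρ^n = 0.3355^7 = 0.0004784

Final: 0.0004784


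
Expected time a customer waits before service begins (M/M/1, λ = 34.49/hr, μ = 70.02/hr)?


ρ = 34.49/70.02 = 0.4926
Wq = ρ/(μ−λ) = 0.4926/(70.02 − 34.49) = 0.4926/35.53 = 0.01386 hr

Final: 0.01386 hr


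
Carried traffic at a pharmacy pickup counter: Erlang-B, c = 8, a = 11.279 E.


B(8,11.279) = 0.394329 (Erlang-B)
Carried load = a(1 − B) = 11.279·(1 − 0.394329) = 11.279·0.605671 = 6.8314 E

Final: 6.8314 Erlangs


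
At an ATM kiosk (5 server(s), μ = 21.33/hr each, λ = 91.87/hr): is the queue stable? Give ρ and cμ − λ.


Total capacity cμ = 5·21.33 = 106.65/hr
ρ = λ/(cμ) = 91.87/106.65 = 0.8614
Stable ⇔ ρ < 1: YES
Spare capacity = cμ − λ = 106.65 − 91.87 = 14.78/hr

Final: ρ = 0.8614; stable; margin = 14.78/hr


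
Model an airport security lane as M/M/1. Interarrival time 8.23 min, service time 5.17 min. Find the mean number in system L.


λ = 60/8.23 = 7.2904 /hr
μ = 60/5.17 = 11.6054 /hr
ρ = λ/μ = 7.2904/11.6054 = 0.6282
L = ρ/(1−ρ) = 0.6282/0.3718 = 1.6895

Final: 1.6895


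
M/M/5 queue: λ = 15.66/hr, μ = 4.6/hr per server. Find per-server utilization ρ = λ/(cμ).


ρ = λ/(cμ) = 15.66/(5·4.6) = 15.66/23.00 = 0.6809

Final: 0.6809


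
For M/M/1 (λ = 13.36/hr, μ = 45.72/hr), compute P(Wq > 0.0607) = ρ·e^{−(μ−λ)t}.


ρ = 13.36/45.72 = 0.2922
P(Wq > t) = ρ·e^{−(μ−λ)t} = 0.2922·e^{−1.9643}
= 0.2922·0.140261 = 0.040986

Final: 0.040986


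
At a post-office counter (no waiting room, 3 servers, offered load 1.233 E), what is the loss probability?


B(c,a) = (a^c/c!) / Σ_{k=0}^{c} a^k/k!
a^3/3! = 0.312419
Σ terms (k=0..3): 1.00000 + 1.23300 + 0.76014 + 0.31242 = 3.305564
B = 0.312419/3.305564 = 0.094513

Final: 0.094513


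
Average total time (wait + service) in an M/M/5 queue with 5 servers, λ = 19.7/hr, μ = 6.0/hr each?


a = 3.2833; ρ = 0.6567; P₀ = 0.033697
Lq = P₀·a^c·ρ/(c!(1−ρ)²) = 0.59689
Wq = Lq/λ = 0.59689/19.7 = 0.03030 hr
W = Wq + 1/μ = 0.03030 + 0.16667 = 0.19697 hr

Final: 0.19697 hr


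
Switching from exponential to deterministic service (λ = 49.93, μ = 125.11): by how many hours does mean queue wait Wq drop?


ρ = 49.93/125.11 = 0.3991
Wq(M/M/1) = ρ/(μ−λ) = 0.3991/75.18 = 0.005308 hr
Wq(M/D/1) = ρ/(2(μ−λ)) = 0.002654 hr
Savings = 0.005308 − 0.002654 = 0.002654 hr

Final: 0.002654 hr


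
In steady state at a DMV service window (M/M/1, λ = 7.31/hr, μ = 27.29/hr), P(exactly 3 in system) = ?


ρ = 7.31/27.29 = 0.2679
P_n = (1−ρ)·ρ^n = (1 − 0.2679)·0.2679^3 = 0.7321·0.019219 = 0.014071

Final: 0.014071


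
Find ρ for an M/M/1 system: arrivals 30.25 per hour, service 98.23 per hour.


ρ = λ/μ = 30.25/98.23 = 0.3080

Final: 0.3080


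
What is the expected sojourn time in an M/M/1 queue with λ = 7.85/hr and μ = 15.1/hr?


W = 1/(μ−λ) = 1/(15.1 − 7.85) = 1/7.25 = 0.1379 hr

Final: 0.1379 hr


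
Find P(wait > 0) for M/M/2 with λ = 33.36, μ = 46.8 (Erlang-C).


a = λ/μ = 0.7128; ρ = a/2 = 0.3564
P₀ = 0.474480 (from M/M/c formula)
C(c,a) = [a^c/(c!(1−ρ))]·P₀ = [0.50811/(2·0.6436)]·0.474480
= 0.39475·0.474480 = 0.187301

Final: 0.187301


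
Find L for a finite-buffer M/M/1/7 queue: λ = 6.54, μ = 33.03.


ρ = 6.54/33.03 = 0.1980
L = ρ[1 − (K+1)ρ^K + Kρ^(K+1)] / [(1−ρ)(1−ρ^(K+1))]
Numerator: 0.1980·(1 − 8·0.00001193 + 7·0.000002362) = 0.197986
Denominator: (0.8020)·(0.999998) = 0.801996
L = 0.197986/0.801996 = 0.2469

Final: 0.2469


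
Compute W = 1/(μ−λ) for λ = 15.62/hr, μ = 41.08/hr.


W = 1/(μ−λ) = 1/(41.08 − 15.62) = 1/25.46 = 0.03928 hr

Final: 0.03928 hr


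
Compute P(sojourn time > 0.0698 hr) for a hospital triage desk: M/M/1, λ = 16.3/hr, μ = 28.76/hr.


W ~ Exponential(μ−λ) for M/M/1.
μ − λ = 28.76 − 16.3 = 12.4600
P(W > t) = e^{−(μ−λ)t} = e^{−0.8697} = 0.419074

Final: 0.419074


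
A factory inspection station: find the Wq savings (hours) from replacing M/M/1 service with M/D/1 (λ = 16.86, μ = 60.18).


ρ = 16.86/60.18 = 0.2802
Wq(M/M/1) = ρ/(μ−λ) = 0.2802/43.32 = 0.006467 hr
Wq(M/D/1) = ρ/(2(μ−λ)) = 0.003234 hr
Savings = 0.006467 − 0.003234 = 0.003234 hr

Final: 0.003234 hr


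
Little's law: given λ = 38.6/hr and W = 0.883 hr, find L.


L = λW = 38.6·0.883 = 34.0838

Final: 34.0838


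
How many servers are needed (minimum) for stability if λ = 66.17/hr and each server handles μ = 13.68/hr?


Stability requires cμ > λ ⇔ c > λ/μ.
λ/μ = 66.17/13.68 = 4.8370
Minimum integer c = ⌊4.8370⌋ + 1 = 5
Check: 5·13.68 = 68.40 > 66.17, while 4·13.68 = 54.72 ≤ 66.17

Final: 5 servers


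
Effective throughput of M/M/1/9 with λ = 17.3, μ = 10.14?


ρ = 1.7061; P_K = (1−ρ)ρ^9/(1−ρ^10) = 0.415863
λ_eff = λ(1 − P_K) = 17.3·(1 − 0.415863) = 17.3·0.584137 = 10.1056 /hr

Final: 10.1056 /hr


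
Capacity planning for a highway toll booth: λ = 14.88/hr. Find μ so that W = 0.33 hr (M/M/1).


W = 1/(μ−λ) ⇒ μ − λ = 1/W = 1/0.33 = 3.0303
μ = λ + 1/W = 14.88 + 3.0303 = 17.9103 per hr

Final: 17.9103 /hr


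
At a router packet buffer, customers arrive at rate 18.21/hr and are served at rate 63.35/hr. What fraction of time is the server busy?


ρ = λ/μ = 18.21/63.35 = 0.2875

Final: 0.2875


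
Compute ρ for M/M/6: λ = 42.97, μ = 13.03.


ρ = λ/(cμ) = 42.97/(6·13.03) = 42.97/78.18 = 0.5496

Final: 0.5496


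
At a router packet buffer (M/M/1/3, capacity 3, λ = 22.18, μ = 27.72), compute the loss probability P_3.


ρ = λ/μ = 22.18/27.72 = 0.8001
P_K = (1−ρ)ρ^K/(1−ρ^(K+1)) = (0.1999·0.512277)/(1 − 0.409896)
= 0.102381/0.590104 = 0.173497

Final: 0.173497


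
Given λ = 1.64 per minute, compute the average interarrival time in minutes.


Mean interarrival time = 1/λ = 1/1.64 minute = 0.60976 minute
In minutes: 0.60976 × 1 = 0.6098 min

Final: 0.6098 min


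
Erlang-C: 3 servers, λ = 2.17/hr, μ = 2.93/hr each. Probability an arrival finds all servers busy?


a = λ/μ = 0.7406; ρ = a/3 = 0.2469
P₀ = 0.475112 (from M/M/c formula)
C(c,a) = [a^c/(c!(1−ρ))]·P₀ = [0.40623/(6·0.7531)]·0.475112
= 0.08990·0.475112 = 0.042712

Final: 0.042712


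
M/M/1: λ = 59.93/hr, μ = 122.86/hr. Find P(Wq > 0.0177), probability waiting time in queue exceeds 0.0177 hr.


ρ = 59.93/122.86 = 0.4878
P(Wq > t) = ρ·e^{−(μ−λ)t} = 0.4878·e^{−1.1139}
= 0.4878·0.328289 = 0.160136

Final: 0.160136


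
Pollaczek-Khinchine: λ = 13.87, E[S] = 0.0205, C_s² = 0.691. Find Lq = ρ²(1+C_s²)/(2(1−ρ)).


ρ = λ·E[S] = 13.87·0.0205 = 0.2843
Lq = ρ²(1+C_s²)/(2(1−ρ)) = 0.08085·(1+0.691)/(2·0.7157)
= 0.08085·1.6910/1.4313 = 0.09551

Final: 0.09551


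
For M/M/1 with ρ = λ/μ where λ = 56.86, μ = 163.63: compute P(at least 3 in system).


ρ = 56.86/163.63 = 0.3475
P(N ≥ n) = ρ^n = 0.3475^3 = 0.041960

Final: 0.041960


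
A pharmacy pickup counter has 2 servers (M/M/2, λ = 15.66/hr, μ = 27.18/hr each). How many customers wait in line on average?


a = λ/μ = 0.5762; ρ = a/2 = 0.2881
P₀ = 0.552699
Lq = P₀·a^c·ρ / (c!·(1−ρ)²) = 0.552699·0.33196·0.2881/(2·0.50683)
= 0.05214

Final: 0.05214


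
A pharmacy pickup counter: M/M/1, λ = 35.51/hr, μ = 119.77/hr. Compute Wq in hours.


ρ = 35.51/119.77 = 0.2965
Wq = ρ/(μ−λ) = 0.2965/(119.77 − 35.51) = 0.2965/84.26 = 0.003519 hr

Final: 0.003519 hr


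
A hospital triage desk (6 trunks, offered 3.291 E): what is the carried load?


B(6,3.291) = 0.069154 (Erlang-B)
Carried load = a(1 − B) = 3.291·(1 − 0.069154) = 3.291·0.930846 = 3.0634 E

Final: 3.0634 Erlangs


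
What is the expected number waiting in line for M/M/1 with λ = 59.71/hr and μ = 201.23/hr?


ρ = 59.71/201.23 = 0.2967
Lq = ρ²/(1−ρ) = 0.08805/0.7033 = 0.1252

Final: 0.1252


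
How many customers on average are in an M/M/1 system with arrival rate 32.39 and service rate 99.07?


ρ = λ/μ = 32.39/99.07 = 0.3269
L = ρ/(1−ρ) = 0.3269/(1 − 0.3269) = 0.3269/0.6731 = 0.4858

Final: 0.4858


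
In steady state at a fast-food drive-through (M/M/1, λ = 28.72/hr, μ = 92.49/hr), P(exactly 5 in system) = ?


ρ = 28.72/92.49 = 0.3105
P_n = (1−ρ)·ρ^n = (1 − 0.3105)·0.3105^5 = 0.6895·0.002887 = 0.001991

Final: 0.001991


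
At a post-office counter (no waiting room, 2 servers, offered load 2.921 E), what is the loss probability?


B(c,a) = (a^c/c!) / Σ_{k=0}^{c} a^k/k!
a^2/2! = 4.266120
Σ terms (k=0..2): 1.00000 + 2.92100 + 4.26612 = 8.187120
B = 4.266120/8.187120 = 0.521077

Final: 0.521077


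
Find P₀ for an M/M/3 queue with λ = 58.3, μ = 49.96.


a = λ/μ = 58.3/49.96 = 1.1669; ρ = a/c = 0.3890
Σ_{k=0}^{2} a^k/k! (terms k=0..2) = 1.00000 + 1.16693 + 0.68087 = 2.84780
Tail: a^3/(3!(1−ρ)) = 1.58905/(6·0.6110) = 0.43344
P₀ = 1/(2.84780 + 0.43344) = 1/3.28124 = 0.304763

Final: 0.304763


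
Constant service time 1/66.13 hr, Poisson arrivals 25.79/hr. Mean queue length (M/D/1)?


ρ = 25.79/66.13 = 0.3900
M/D/1: Lq = ρ²/(2(1−ρ)) = 0.1521/(2·0.6100) = 0.12466

Final: 0.12466


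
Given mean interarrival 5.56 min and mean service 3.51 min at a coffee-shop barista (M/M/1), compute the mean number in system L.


λ = 60/5.56 = 10.7914 /hr
μ = 60/3.51 = 17.0940 /hr
ρ = λ/μ = 10.7914/17.0940 = 0.6313
L = ρ/(1−ρ) = 0.6313/0.3687 = 1.7122

Final: 1.7122


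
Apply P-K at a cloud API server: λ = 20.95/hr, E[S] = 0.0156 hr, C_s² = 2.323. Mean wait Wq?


ρ = λ·E[S] = 20.95·0.0156 = 0.3268
E[S²] = E[S]²(1+C_s²) = 0.0156²·(1+2.323) = 0.0008087
Wq = λ·E[S²]/(2(1−ρ)) = 20.95·0.0008087/(2·0.6732) = 0.01258 hr

Final: 0.01258 hr


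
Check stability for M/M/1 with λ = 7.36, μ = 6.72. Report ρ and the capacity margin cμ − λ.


Total capacity cμ = 1·6.72 = 6.72/hr
ρ = λ/(cμ) = 7.36/6.72 = 1.0952
Stable ⇔ ρ < 1: NO
Spare capacity = cμ − λ = 6.72 − 7.36 = -0.64/hr

Final: ρ = 1.0952; unstable; margin = -0.64/hr


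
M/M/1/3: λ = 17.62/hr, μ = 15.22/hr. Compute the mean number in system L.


ρ = 17.62/15.22 = 1.1577
L = ρ[1 − (K+1)ρ^K + Kρ^(K+1)] / [(1−ρ)(1−ρ^(K+1))]
Numerator: 1.1577·(1 − 4·1.551579 + 3·1.796243) = 0.211178
Denominator: (-0.1577)·(-0.796243) = 0.125557
L = 0.211178/0.125557 = 1.6819

Final: 1.6819


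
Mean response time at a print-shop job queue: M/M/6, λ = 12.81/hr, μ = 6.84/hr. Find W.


a = 1.8728; ρ = 0.3121; P₀ = 0.153539
Lq = P₀·a^c·ρ/(c!(1−ρ)²) = 0.006070
Wq = Lq/λ = 0.006070/12.81 = 0.0004738 hr
W = Wq + 1/μ = 0.0004738 + 0.14620 = 0.14667 hr

Final: 0.14667 hr


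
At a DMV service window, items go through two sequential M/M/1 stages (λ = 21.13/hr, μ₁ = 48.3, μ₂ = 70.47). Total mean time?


Each node sees arrival rate λ = 21.13/hr (tandem ⇒ throughput preserved).
W₁ = 1/(μ₁−λ) = 1/(48.3−21.13) = 0.03681 hr
W₂ = 1/(μ₂−λ) = 1/(70.47−21.13) = 0.02027 hr
W_total = W₁ + W₂ = 0.03681 + 0.02027 = 0.05707 hr

Final: 0.05707 hr


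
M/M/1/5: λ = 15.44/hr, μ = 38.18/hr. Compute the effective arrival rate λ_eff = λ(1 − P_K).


ρ = 0.4044; P_K = (1−ρ)ρ^5/(1−ρ^6) = 0.006470
λ_eff = λ(1 − P_K) = 15.44·(1 − 0.006470) = 15.44·0.993530 = 15.3401 /hr

Final: 15.3401 /hr


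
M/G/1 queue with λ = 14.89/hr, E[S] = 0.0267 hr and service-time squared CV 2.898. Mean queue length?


ρ = λ·E[S] = 14.89·0.0267 = 0.3976
Lq = ρ²(1+C_s²)/(2(1−ρ)) = 0.1581·(1+2.898)/(2·0.6024)
= 0.1581·3.8980/1.2049 = 0.51134

Final: 0.51134


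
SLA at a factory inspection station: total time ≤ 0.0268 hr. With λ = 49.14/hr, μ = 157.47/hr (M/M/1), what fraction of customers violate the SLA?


W ~ Exponential(μ−λ) for M/M/1.
μ − λ = 157.47 − 49.14 = 108.3300
P(W > t) = e^{−(μ−λ)t} = e^{−2.9032} = 0.054845

Final: 0.054845


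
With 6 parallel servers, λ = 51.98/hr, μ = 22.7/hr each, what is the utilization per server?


ρ = λ/(cμ) = 51.98/(6·22.7) = 51.98/136.20 = 0.3816

Final: 0.3816


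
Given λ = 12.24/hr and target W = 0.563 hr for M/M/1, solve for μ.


W = 1/(μ−λ) ⇒ μ − λ = 1/W = 1/0.563 = 1.7762
μ = λ + 1/W = 12.24 + 1.7762 = 14.0162 per hr

Final: 14.0162 /hr


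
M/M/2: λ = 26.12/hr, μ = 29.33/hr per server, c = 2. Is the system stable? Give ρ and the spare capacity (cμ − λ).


Total capacity cμ = 2·29.33 = 58.66/hr
ρ = λ/(cμ) = 26.12/58.66 = 0.4453
Stable ⇔ ρ < 1: YES
Spare capacity = cμ − λ = 58.66 − 26.12 = 32.54/hr

Final: ρ = 0.4453; stable; margin = 32.54/hr


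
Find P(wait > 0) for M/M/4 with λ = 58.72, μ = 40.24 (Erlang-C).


a = λ/μ = 1.4592; ρ = a/4 = 0.3648
P₀ = 0.230454 (from M/M/c formula)
C(c,a) = [a^c/(c!(1−ρ))]·P₀ = [4.53432/(24·0.6352)]·0.230454
= 0.29744·0.230454 = 0.068546

Final: 0.068546


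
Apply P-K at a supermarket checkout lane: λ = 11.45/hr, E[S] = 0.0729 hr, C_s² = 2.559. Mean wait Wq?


ρ = λ·E[S] = 11.45·0.0729 = 0.8347
E[S²] = E[S]²(1+C_s²) = 0.0729²·(1+2.559) = 0.018914
Wq = λ·E[S²]/(2(1−ρ)) = 11.45·0.018914/(2·0.1653) = 0.65509 hr

Final: 0.65509 hr


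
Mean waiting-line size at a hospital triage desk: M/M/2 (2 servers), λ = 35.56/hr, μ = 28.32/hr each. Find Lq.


a = λ/μ = 1.2556; ρ = a/2 = 0.6278
P₀ = 0.228633
Lq = P₀·a^c·ρ / (c!·(1−ρ)²) = 0.228633·1.57666·0.6278/(2·0.13851)
= 0.81694

Final: 0.81694


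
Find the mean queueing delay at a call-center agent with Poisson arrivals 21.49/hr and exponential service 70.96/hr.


ρ = 21.49/70.96 = 0.3028
Wq = ρ/(μ−λ) = 0.3028/(70.96 − 21.49) = 0.3028/49.47 = 0.006122 hr

Final: 0.006122 hr


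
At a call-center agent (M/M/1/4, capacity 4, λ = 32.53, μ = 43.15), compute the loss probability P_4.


ρ = λ/μ = 32.53/43.15 = 0.7539
P_K = (1−ρ)ρ^K/(1−ρ^(K+1)) = (0.2461·0.323008)/(1 − 0.243510)
= 0.079498/0.756490 = 0.105088

Final: 0.105088


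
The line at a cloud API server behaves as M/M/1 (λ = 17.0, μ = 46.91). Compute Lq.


ρ = 17.0/46.91 = 0.3624
Lq = ρ²/(1−ρ) = 0.1313/0.6376 = 0.2060

Final: 0.2060


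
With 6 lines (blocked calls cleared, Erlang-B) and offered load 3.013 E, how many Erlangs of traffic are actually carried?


B(6,3.013) = 0.052873 (Erlang-B)
Carried load = a(1 − B) = 3.013·(1 − 0.052873) = 3.013·0.947127 = 2.8537 E

Final: 2.8537 Erlangs


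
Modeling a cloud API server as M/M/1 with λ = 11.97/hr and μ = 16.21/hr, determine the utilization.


ρ = λ/μ = 11.97/16.21 = 0.7384

Final: 0.7384


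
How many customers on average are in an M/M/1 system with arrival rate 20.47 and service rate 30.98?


ρ = λ/μ = 20.47/30.98 = 0.6607
L = ρ/(1−ρ) = 0.6607/(1 − 0.6607) = 0.6607/0.3393 = 1.9477

Final: 1.9477


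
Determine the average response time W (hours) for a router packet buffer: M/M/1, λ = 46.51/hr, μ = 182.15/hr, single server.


W = 1/(μ−λ) = 1/(182.15 − 46.51) = 1/135.64 = 0.007372 hr

Final: 0.007372 hr


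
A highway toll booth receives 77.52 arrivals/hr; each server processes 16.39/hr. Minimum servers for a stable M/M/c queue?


Stability requires cμ > λ ⇔ c > λ/μ.
λ/μ = 77.52/16.39 = 4.7297
Minimum integer c = ⌊4.7297⌋ + 1 = 5
Check: 5·16.39 = 81.95 > 77.52, while 4·16.39 = 65.56 ≤ 77.52

Final: 5 servers


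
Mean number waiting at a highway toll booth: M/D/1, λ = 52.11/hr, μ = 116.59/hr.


ρ = 52.11/116.59 = 0.4470
M/D/1: Lq = ρ²/(2(1−ρ)) = 0.1998/(2·0.5530) = 0.18060

Final: 0.18060


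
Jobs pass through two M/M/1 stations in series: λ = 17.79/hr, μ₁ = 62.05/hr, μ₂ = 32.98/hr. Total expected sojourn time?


Each node sees arrival rate λ = 17.79/hr (tandem ⇒ throughput preserved).
W₁ = 1/(μ₁−λ) = 1/(62.05−17.79) = 0.02259 hr
W₂ = 1/(μ₂−λ) = 1/(32.98−17.79) = 0.06583 hr
W_total = W₁ + W₂ = 0.02259 + 0.06583 = 0.08843 hr

Final: 0.08843 hr


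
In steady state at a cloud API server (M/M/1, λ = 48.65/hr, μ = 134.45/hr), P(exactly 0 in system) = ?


ρ = 48.65/134.45 = 0.3618
P_n = (1−ρ)·ρ^n = (1 − 0.3618)·0.3618^0 = 0.6382·1.000000 = 0.638155

Final: 0.638155


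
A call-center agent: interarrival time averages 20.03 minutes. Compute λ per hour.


λ = 1/(interarrival time) in consistent units.
1 hour = 60 min, so λ = 60/20.03 = 2.9955 per hour

Final: 2.9955 /hr


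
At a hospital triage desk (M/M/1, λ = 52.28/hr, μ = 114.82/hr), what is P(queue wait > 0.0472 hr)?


ρ = 52.28/114.82 = 0.4553
P(Wq > t) = ρ·e^{−(μ−λ)t} = 0.4553·e^{−2.9519}
= 0.4553·0.052241 = 0.023786

Final: 0.023786


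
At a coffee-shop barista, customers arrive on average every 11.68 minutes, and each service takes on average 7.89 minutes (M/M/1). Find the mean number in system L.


λ = 60/11.68 = 5.1370 /hr
μ = 60/7.89 = 7.6046 /hr
ρ = λ/μ = 5.1370/7.6046 = 0.6755
L = ρ/(1−ρ) = 0.6755/0.3245 = 2.0818

Final: 2.0818


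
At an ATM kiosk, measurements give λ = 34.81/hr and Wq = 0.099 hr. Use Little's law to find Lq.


Lq = λWq = 34.81·0.099 = 3.4462

Final: 3.4462


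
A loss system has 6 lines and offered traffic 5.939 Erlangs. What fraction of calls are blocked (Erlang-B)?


B(c,a) = (a^c/c!) / Σ_{k=0}^{c} a^k/k!
a^6/6! = 60.946315
Σ terms (k=0..6): 1.00000 + 5.93900 + 17.63586 + 34.91313 + 51.83726 + 61.57230 + 60.94632 = 233.843864
B = 60.946315/233.843864 = 0.260628

Final: 0.260628


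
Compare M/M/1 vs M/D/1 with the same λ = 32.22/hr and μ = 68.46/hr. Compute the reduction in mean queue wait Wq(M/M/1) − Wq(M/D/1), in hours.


ρ = 32.22/68.46 = 0.4706
Wq(M/M/1) = ρ/(μ−λ) = 0.4706/36.24 = 0.01299 hr
Wq(M/D/1) = ρ/(2(μ−λ)) = 0.006493 hr
Savings = 0.01299 − 0.006493 = 0.006493 hr

Final: 0.006493 hr


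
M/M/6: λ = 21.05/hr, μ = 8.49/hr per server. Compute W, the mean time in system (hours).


a = 2.4794; ρ = 0.4132; P₀ = 0.083343
Lq = P₀·a^c·ρ/(c!(1−ρ)²) = 0.03227
Wq = Lq/λ = 0.03227/21.05 = 0.001533 hr
W = Wq + 1/μ = 0.001533 + 0.11779 = 0.11932 hr

Final: 0.11932 hr


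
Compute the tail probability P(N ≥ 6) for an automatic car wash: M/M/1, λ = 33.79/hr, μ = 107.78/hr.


ρ = 33.79/107.78 = 0.3135
P(N ≥ n) = ρ^n = 0.3135^6 = 0.0009495

Final: 0.0009495


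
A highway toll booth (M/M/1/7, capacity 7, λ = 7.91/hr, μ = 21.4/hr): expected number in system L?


ρ = 7.91/21.4 = 0.3696
L = ρ[1 − (K+1)ρ^K + Kρ^(K+1)] / [(1−ρ)(1−ρ^(K+1))]
Numerator: 0.3696·(1 − 8·0.0009426 + 7·0.0003484) = 0.367740
Denominator: (0.6304)·(0.999652) = 0.630154
L = 0.367740/0.630154 = 0.5836

Final: 0.5836


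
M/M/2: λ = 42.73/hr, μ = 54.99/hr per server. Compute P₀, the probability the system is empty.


a = λ/μ = 42.73/54.99 = 0.7771; ρ = a/c = 0.3885
Σ_{k=0}^{1} a^k/k! (terms k=0..1) = 1.00000 + 0.77705 = 1.77705
Tail: a^2/(2!(1−ρ)) = 0.60381/(2·0.6115) = 0.49373
P₀ = 1/(1.77705 + 0.49373) = 1/2.27078 = 0.440377

Final: 0.440377


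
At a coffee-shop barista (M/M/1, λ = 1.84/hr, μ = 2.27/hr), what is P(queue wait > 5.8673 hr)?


ρ = 1.84/2.27 = 0.8106
P(Wq > t) = ρ·e^{−(μ−λ)t} = 0.8106·e^{−2.5229}
= 0.8106·0.080223 = 0.065027

Final: 0.065027


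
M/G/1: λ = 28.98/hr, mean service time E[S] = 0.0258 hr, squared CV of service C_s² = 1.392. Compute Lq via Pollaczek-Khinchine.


ρ = λ·E[S] = 28.98·0.0258 = 0.7477
Lq = ρ²(1+C_s²)/(2(1−ρ)) = 0.5590·(1+1.392)/(2·0.2523)
= 0.5590·2.3920/0.5046 = 2.64986

Final: 2.64986


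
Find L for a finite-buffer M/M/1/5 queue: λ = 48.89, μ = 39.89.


ρ = 48.89/39.89 = 1.2256
L = ρ[1 − (K+1)ρ^K + Kρ^(K+1)] / [(1−ρ)(1−ρ^(K+1))]
Numerator: 1.2256·(1 − 6·2.765540 + 5·3.389503) = 1.659824
Denominator: (-0.2256)·(-2.389503) = 0.539121
L = 1.659824/0.539121 = 3.0788

Final: 3.0788


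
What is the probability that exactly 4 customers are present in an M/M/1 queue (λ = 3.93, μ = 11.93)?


ρ = 3.93/11.93 = 0.3294
P_n = (1−ρ)·ρ^n = (1 − 0.3294)·0.3294^4 = 0.6706·0.011776 = 0.007897

Final: 0.007897


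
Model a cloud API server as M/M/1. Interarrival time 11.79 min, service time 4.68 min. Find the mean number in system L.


λ = 60/11.79 = 5.0891 /hr
μ = 60/4.68 = 12.8205 /hr
ρ = λ/μ = 5.0891/12.8205 = 0.3969
L = ρ/(1−ρ) = 0.3969/0.6031 = 0.6582

Final: 0.6582


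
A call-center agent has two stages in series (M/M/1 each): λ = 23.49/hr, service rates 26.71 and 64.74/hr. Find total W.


Each node sees arrival rate λ = 23.49/hr (tandem ⇒ throughput preserved).
W₁ = 1/(μ₁−λ) = 1/(26.71−23.49) = 0.31056 hr
W₂ = 1/(μ₂−λ) = 1/(64.74−23.49) = 0.02424 hr
W_total = W₁ + W₂ = 0.31056 + 0.02424 = 0.33480 hr

Final: 0.33480 hr


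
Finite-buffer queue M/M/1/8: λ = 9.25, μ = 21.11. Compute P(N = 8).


ρ = λ/μ = 9.25/21.11 = 0.4382
P_K = (1−ρ)ρ^K/(1−ρ^(K+1)) = (0.5618·0.001359)/(1 − 0.0005955)
= 0.0007635/0.999405 = 0.0007640

Final: 0.0007640


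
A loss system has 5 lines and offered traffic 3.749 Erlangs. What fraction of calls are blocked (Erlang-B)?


B(c,a) = (a^c/c!) / Σ_{k=0}^{c} a^k/k!
a^5/5! = 6.171574
Σ terms (k=0..5): 1.00000 + 3.74900 + 7.02750 + 8.78203 + 8.23096 + 6.17157 = 34.961068
B = 6.171574/34.961068 = 0.176527

Final: 0.176527


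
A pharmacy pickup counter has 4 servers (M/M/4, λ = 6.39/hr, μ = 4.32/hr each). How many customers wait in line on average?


a = λ/μ = 1.4792; ρ = a/4 = 0.3698
P₀ = 0.225784
Lq = P₀·a^c·ρ / (c!·(1−ρ)²) = 0.225784·4.78706·0.3698/(24·0.39716)
= 0.04193

Final: 0.04193


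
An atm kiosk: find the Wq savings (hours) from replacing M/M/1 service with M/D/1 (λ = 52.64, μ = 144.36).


ρ = 52.64/144.36 = 0.3646
Wq(M/M/1) = ρ/(μ−λ) = 0.3646/91.72 = 0.003976 hr
Wq(M/D/1) = ρ/(2(μ−λ)) = 0.001988 hr
Savings = 0.003976 − 0.001988 = 0.001988 hr

Final: 0.001988 hr


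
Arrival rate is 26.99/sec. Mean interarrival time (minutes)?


Mean interarrival time = 1/λ = 1/26.99 second = 0.03705 second
In minutes: 0.03705 × 0.0166667 = 0.0006175 min

Final: 0.0006175 min


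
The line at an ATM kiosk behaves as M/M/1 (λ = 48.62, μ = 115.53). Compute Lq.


ρ = 48.62/115.53 = 0.4208
Lq = ρ²/(1−ρ) = 0.1771/0.5792 = 0.3058

Final: 0.3058


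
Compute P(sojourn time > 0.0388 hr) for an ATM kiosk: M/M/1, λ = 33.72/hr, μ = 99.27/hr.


W ~ Exponential(μ−λ) for M/M/1.
μ − λ = 99.27 − 33.72 = 65.5500
P(W > t) = e^{−(μ−λ)t} = e^{−2.5433} = 0.078603

Final: 0.078603


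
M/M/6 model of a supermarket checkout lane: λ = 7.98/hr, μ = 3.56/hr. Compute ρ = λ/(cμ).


ρ = λ/(cμ) = 7.98/(6·3.56) = 7.98/21.36 = 0.3736

Final: 0.3736


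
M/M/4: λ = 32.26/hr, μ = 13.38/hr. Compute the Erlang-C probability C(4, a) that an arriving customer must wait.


a = λ/μ = 2.4111; ρ = a/4 = 0.6028
P₀ = 0.081978 (from M/M/c formula)
C(c,a) = [a^c/(c!(1−ρ))]·P₀ = [33.79349/(24·0.3972)]·0.081978
= 3.54466·0.081978 = 0.290586

Final: 0.290586


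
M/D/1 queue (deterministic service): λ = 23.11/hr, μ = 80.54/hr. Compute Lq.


ρ = 23.11/80.54 = 0.2869
M/D/1: Lq = ρ²/(2(1−ρ)) = 0.08233/(2·0.7131) = 0.05773

Final: 0.05773


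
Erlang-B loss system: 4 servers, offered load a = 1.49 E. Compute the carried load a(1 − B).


B(4,1.49) = 0.047138 (Erlang-B)
Carried load = a(1 − B) = 1.49·(1 − 0.047138) = 1.49·0.952862 = 1.4198 E

Final: 1.4198 Erlangs


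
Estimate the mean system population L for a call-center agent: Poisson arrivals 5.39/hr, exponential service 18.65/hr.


ρ = λ/μ = 5.39/18.65 = 0.2890
L = ρ/(1−ρ) = 0.2890/(1 − 0.2890) = 0.2890/0.7110 = 0.4065

Final: 0.4065


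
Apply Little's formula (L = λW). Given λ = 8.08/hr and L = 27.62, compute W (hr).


W = L/λ = 27.62/8.08 = 3.4183 hr

Final: 3.4183 hr


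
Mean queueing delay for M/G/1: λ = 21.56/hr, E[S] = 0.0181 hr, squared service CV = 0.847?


ρ = λ·E[S] = 21.56·0.0181 = 0.3902
E[S²] = E[S]²(1+C_s²) = 0.0181²·(1+0.847) = 0.0006051
Wq = λ·E[S²]/(2(1−ρ)) = 21.56·0.0006051/(2·0.6098) = 0.01070 hr

Final: 0.01070 hr


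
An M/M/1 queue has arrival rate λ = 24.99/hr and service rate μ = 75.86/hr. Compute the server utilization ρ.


ρ = λ/μ = 24.99/75.86 = 0.3294

Final: 0.3294


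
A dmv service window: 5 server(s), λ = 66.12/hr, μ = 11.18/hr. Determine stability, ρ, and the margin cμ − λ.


Total capacity cμ = 5·11.18 = 55.90/hr
ρ = λ/(cμ) = 66.12/55.90 = 1.1828
Stable ⇔ ρ < 1: NO
Spare capacity = cμ − λ = 55.90 − 66.12 = -10.22/hr

Final: ρ = 1.1828; unstable; margin = -10.22/hr


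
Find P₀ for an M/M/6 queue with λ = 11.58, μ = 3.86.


a = λ/μ = 11.58/3.86 = 3.0000; ρ = a/c = 0.5000
Σ_{k=0}^{5} a^k/k! (terms k=0..5) = 1.00000 + 3.00000 + 4.50000 + 4.50000 + 3.37500 + 2.02500 = 18.40000
Tail: a^6/(6!(1−ρ)) = 729.00000/(720·0.5000) = 2.02500
P₀ = 1/(18.40000 + 2.02500) = 1/20.42500 = 0.048960

Final: 0.048960


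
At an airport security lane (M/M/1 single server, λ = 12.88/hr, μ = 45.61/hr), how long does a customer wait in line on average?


ρ = 12.88/45.61 = 0.2824
Wq = ρ/(μ−λ) = 0.2824/(45.61 − 12.88) = 0.2824/32.73 = 0.008628 hr

Final: 0.008628 hr


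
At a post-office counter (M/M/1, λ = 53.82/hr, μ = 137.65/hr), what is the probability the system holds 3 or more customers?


ρ = 53.82/137.65 = 0.3910
P(N ≥ n) = ρ^n = 0.3910^3 = 0.059773

Final: 0.059773


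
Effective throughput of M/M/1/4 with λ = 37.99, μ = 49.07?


ρ = 0.7742; P_K = (1−ρ)ρ^4/(1−ρ^5) = 0.112379
λ_eff = λ(1 − P_K) = 37.99·(1 − 0.112379) = 37.99·0.887621 = 33.7207 /hr

Final: 33.7207 /hr


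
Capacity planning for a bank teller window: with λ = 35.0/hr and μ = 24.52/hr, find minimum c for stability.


Stability requires cμ > λ ⇔ c > λ/μ.
λ/μ = 35.0/24.52 = 1.4274
Minimum integer c = ⌊1.4274⌋ + 1 = 2
Check: 2·24.52 = 49.04 > 35.0, while 1·24.52 = 24.52 ≤ 35.0

Final: 2 servers


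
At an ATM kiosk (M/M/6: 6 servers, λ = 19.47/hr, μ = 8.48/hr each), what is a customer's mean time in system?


a = 2.2960; ρ = 0.3827; P₀ = 0.100319
Lq = P₀·a^c·ρ/(c!(1−ρ)²) = 0.02050
Wq = Lq/λ = 0.02050/19.47 = 0.001053 hr
W = Wq + 1/μ = 0.001053 + 0.11792 = 0.11898 hr

Final: 0.11898 hr


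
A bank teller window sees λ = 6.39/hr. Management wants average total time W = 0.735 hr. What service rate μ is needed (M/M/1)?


W = 1/(μ−λ) ⇒ μ − λ = 1/W = 1/0.735 = 1.3605
μ = λ + 1/W = 6.39 + 1.3605 = 7.7505 per hr

Final: 7.7505 /hr


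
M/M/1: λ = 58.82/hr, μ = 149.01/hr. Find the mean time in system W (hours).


W = 1/(μ−λ) = 1/(149.01 − 58.82) = 1/90.19 = 0.01109 hr

Final: 0.01109 hr


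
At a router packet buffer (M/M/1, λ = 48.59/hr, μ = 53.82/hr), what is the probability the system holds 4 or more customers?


ρ = 48.59/53.82 = 0.9028
P(N ≥ n) = ρ^n = 0.9028^4 = 0.664374

Final: 0.664374


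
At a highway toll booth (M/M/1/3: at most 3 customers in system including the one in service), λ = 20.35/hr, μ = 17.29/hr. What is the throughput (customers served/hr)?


ρ = 1.1770; P_K = (1−ρ)ρ^3/(1−ρ^4) = 0.313988
λ_eff = λ(1 − P_K) = 20.35·(1 − 0.313988) = 20.35·0.686012 = 13.9603 /hr

Final: 13.9603 /hr


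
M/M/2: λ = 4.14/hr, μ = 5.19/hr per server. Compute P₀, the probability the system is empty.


a = λ/μ = 4.14/5.19 = 0.7977; ρ = a/c = 0.3988
Σ_{k=0}^{1} a^k/k! (terms k=0..1) = 1.00000 + 0.79769 = 1.79769
Tail: a^2/(2!(1−ρ)) = 0.63631/(2·0.6012) = 0.52924
P₀ = 1/(1.79769 + 0.52924) = 1/2.32692 = 0.429752

Final: 0.429752


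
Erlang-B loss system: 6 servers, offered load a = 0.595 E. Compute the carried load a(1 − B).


B(6,0.595) = 0.00003399 (Erlang-B)
Carried load = a(1 − B) = 0.595·(1 − 0.00003399) = 0.595·0.999966 = 0.5950 E

Final: 0.5950 Erlangs


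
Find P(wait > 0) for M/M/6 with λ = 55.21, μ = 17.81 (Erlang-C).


a = λ/μ = 3.0999; ρ = a/6 = 0.5167
P₀ = 0.044144 (from M/M/c formula)
C(c,a) = [a^c/(c!(1−ρ))]·P₀ = [887.40724/(720·0.4833)]·0.044144
= 2.54997·0.044144 = 0.112567

Final: 0.112567


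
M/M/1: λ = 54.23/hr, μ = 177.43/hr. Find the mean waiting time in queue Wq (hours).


ρ = 54.23/177.43 = 0.3056
Wq = ρ/(μ−λ) = 0.3056/(177.43 − 54.23) = 0.3056/123.20 = 0.002481 hr

Final: 0.002481 hr


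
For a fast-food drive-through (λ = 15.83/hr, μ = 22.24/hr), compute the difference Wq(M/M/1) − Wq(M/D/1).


ρ = 15.83/22.24 = 0.7118
Wq(M/M/1) = ρ/(μ−λ) = 0.7118/6.41 = 0.11104 hr
Wq(M/D/1) = ρ/(2(μ−λ)) = 0.05552 hr
Savings = 0.11104 − 0.05552 = 0.05552 hr

Final: 0.05552 hr


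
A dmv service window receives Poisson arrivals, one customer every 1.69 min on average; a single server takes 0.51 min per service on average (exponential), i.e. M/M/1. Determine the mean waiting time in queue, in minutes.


λ = 60/1.69 = 35.5030 /hr
μ = 60/0.51 = 117.6471 /hr
ρ = λ/μ = 35.5030/117.6471 = 0.3018
Wq = ρ/(μ−λ) = 0.3018/(117.6471−35.5030) = 0.003674 hr
In minutes: 0.003674·60 = 0.2204 min

Final: 0.2204 min


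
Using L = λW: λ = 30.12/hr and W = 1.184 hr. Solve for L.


L = λW = 30.12·1.184 = 35.6621

Final: 35.6621


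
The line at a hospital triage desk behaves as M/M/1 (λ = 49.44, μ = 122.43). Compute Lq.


ρ = 49.44/122.43 = 0.4038
Lq = ρ²/(1−ρ) = 0.1631/0.5962 = 0.2735

Final: 0.2735


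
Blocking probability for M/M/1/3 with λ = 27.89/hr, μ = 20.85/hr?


ρ = λ/μ = 27.89/20.85 = 1.3376
P_K = (1−ρ)ρ^K/(1−ρ^(K+1)) = (-0.3376·2.393467)/(1 − 3.201620)
= -0.808154/-2.201620 = 0.367072

Final: 0.367072


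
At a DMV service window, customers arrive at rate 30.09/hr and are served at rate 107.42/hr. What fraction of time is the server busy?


ρ = λ/μ = 30.09/107.42 = 0.2801

Final: 0.2801


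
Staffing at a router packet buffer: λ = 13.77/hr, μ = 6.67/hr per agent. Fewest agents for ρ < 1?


Stability requires cμ > λ ⇔ c > λ/μ.
λ/μ = 13.77/6.67 = 2.0645
Minimum integer c = ⌊2.0645⌋ + 1 = 3
Check: 3·6.67 = 20.01 > 13.77, while 2·6.67 = 13.34 ≤ 13.77

Final: 3 servers


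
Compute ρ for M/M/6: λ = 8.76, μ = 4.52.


ρ = λ/(cμ) = 8.76/(6·4.52) = 8.76/27.12 = 0.3230

Final: 0.3230


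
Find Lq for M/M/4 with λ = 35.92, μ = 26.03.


a = λ/μ = 1.3799; ρ = a/4 = 0.3450
P₀ = 0.249956
Lq = P₀·a^c·ρ / (c!·(1−ρ)²) = 0.249956·3.62617·0.3450/(24·0.42904)
= 0.03037

Final: 0.03037


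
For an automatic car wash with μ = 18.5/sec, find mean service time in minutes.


Mean service time = 1/μ = 1/18.5 second = 0.05405 second
In minutes: 0.05405 × 0.0166667 = 0.0009009 min

Final: 0.0009009 min


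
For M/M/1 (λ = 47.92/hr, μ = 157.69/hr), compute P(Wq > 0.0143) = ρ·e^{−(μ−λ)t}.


ρ = 47.92/157.69 = 0.3039
P(Wq > t) = ρ·e^{−(μ−λ)t} = 0.3039·e^{−1.5697}
= 0.3039·0.208105 = 0.063241

Final: 0.063241


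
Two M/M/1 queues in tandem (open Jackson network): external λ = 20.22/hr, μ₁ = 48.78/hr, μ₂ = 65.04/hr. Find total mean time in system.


Each node sees arrival rate λ = 20.22/hr (tandem ⇒ throughput preserved).
W₁ = 1/(μ₁−λ) = 1/(48.78−20.22) = 0.03501 hr
W₂ = 1/(μ₂−λ) = 1/(65.04−20.22) = 0.02231 hr
W_total = W₁ + W₂ = 0.03501 + 0.02231 = 0.05733 hr

Final: 0.05733 hr


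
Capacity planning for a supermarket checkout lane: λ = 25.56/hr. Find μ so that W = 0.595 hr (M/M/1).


W = 1/(μ−λ) ⇒ μ − λ = 1/W = 1/0.595 = 1.6807
μ = λ + 1/W = 25.56 + 1.6807 = 27.2407 per hr

Final: 27.2407 /hr


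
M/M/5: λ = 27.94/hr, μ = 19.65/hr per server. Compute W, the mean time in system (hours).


a = 1.4219; ρ = 0.2844; P₀ = 0.240972
Lq = P₀·a^c·ρ/(c!(1−ρ)²) = 0.006481
Wq = Lq/λ = 0.006481/27.94 = 0.0002320 hr
W = Wq + 1/μ = 0.0002320 + 0.05089 = 0.05112 hr

Final: 0.05112 hr


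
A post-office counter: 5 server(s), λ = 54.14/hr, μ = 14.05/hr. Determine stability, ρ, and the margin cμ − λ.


Total capacity cμ = 5·14.05 = 70.25/hr
ρ = λ/(cμ) = 54.14/70.25 = 0.7707
Stable ⇔ ρ < 1: YES
Spare capacity = cμ − λ = 70.25 − 54.14 = 16.11/hr

Final: ρ = 0.7707; stable; margin = 16.11/hr


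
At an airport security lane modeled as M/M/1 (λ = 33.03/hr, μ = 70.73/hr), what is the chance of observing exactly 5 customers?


ρ = 33.03/70.73 = 0.4670
P_n = (1−ρ)·ρ^n = (1 − 0.4670)·0.4670^5 = 0.5330·0.022209 = 0.011838

Final: 0.011838


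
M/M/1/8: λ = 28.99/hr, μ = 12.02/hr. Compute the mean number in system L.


ρ = 28.99/12.02 = 2.4118
L = ρ[1 − (K+1)ρ^K + Kρ^(K+1)] / [(1−ρ)(1−ρ^(K+1))]
Numerator: 2.4118·(1 − 9·1144.853672 + 8·2761.173707) = 28427.339808
Denominator: (-1.4118)·(-2760.173707) = 3896.850899
L = 28427.339808/3896.850899 = 7.2950

Final: 7.2950


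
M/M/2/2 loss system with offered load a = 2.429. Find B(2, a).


B(c,a) = (a^c/c!) / Σ_{k=0}^{c} a^k/k!
a^2/2! = 2.950020
Σ terms (k=0..2): 1.00000 + 2.42900 + 2.95002 = 6.379020
B = 2.950020/6.379020 = 0.462457

Final: 0.462457


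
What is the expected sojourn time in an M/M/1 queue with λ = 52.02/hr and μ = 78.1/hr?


W = 1/(μ−λ) = 1/(78.1 − 52.02) = 1/26.08 = 0.03834 hr

Final: 0.03834 hr


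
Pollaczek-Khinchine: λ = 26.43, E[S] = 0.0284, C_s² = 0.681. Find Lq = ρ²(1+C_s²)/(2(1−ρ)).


ρ = λ·E[S] = 26.43·0.0284 = 0.7506
Lq = ρ²(1+C_s²)/(2(1−ρ)) = 0.5634·(1+0.681)/(2·0.2494)
= 0.5634·1.6810/0.4988 = 1.89886

Final: 1.89886


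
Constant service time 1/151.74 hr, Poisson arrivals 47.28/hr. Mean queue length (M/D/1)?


ρ = 47.28/151.74 = 0.3116
M/D/1: Lq = ρ²/(2(1−ρ)) = 0.09709/(2·0.6884) = 0.07051

Final: 0.07051


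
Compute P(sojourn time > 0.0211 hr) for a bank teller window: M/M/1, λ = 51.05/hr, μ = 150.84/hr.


W ~ Exponential(μ−λ) for M/M/1.
μ − λ = 150.84 − 51.05 = 99.7900
P(W > t) = e^{−(μ−λ)t} = e^{−2.1056} = 0.121776

Final: 0.121776


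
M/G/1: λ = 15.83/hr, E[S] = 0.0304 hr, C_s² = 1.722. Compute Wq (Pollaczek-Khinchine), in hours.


ρ = λ·E[S] = 15.83·0.0304 = 0.4812
E[S²] = E[S]²(1+C_s²) = 0.0304²·(1+1.722) = 0.002516
Wq = λ·E[S²]/(2(1−ρ)) = 15.83·0.002516/(2·0.5188) = 0.03838 hr

Final: 0.03838 hr


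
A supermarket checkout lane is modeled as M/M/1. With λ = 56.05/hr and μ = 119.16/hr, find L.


ρ = λ/μ = 56.05/119.16 = 0.4704
L = ρ/(1−ρ) = 0.4704/(1 − 0.4704) = 0.4704/0.5296 = 0.8881

Final: 0.8881


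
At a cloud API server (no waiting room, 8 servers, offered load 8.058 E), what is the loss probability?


B(c,a) = (a^c/c!) / Σ_{k=0}^{c} a^k/k!
a^8/8! = 440.856838
Σ terms (k=0..8): 1.00000 + 8.05800 + 32.46568 + 87.20282 + 175.67008 + 283.10991 + 380.21661 + 437.68363 + 440.85684 = 1846.263573
B = 440.856838/1846.263573 = 0.238783

Final: 0.238783


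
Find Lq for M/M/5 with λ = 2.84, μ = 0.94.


a = λ/μ = 3.0213; ρ = a/5 = 0.6043
P₀ = 0.045549
Lq = P₀·a^c·ρ / (c!·(1−ρ)²) = 0.045549·251.74012·0.6043/(120·0.15661)
= 0.36867

Final: 0.36867


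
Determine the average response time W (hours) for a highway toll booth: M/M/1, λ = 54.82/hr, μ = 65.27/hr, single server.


W = 1/(μ−λ) = 1/(65.27 − 54.82) = 1/10.45 = 0.09569 hr

Final: 0.09569 hr
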